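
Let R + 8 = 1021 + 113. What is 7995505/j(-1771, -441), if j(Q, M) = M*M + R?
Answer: 7995505/195607 ≈ 40.875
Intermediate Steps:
R = 1126 (R = -8 + (1021 + 113) = -8 + 1134 = 1126)
j(Q, M) = 1126 + M² (j(Q, M) = M*M + 1126 = M² + 1126 = 1126 + M²)
7995505/j(-1771, -441) = 7995505/(1126 + (-441)²) = 7995505/(1126 + 194481) = 7995505/195607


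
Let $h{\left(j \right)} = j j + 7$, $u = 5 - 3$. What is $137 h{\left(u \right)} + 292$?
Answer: $1799$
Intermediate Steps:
$u = 2$
$h{\left(j \right)} = 7 + j^{2}$ ($h{\left(j \right)} = j^{2} + 7 = 7 + j^{2}$)
$137 h{\left(u \right)} + 292 = 137 \left(7 + 2^{2}\right) + 292 = 137 \left(7 + 4\right) + 292 = 137 \cdot 11 + 292 = 1507 + 292 = 1799$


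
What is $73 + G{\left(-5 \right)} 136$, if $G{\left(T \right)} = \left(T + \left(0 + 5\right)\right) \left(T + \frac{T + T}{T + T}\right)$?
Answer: $73$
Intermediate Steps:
$G{\left(T \right)} = \left(1 + T\right) \left(5 + T\right)$ ($G{\left(T \right)} = \left(T + 5\right) \left(T + \frac{2 T}{2 T}\right) = \left(5 + T\right) \left(T + 2 T \frac{1}{2 T}\right) = \left(5 + T\right) \left(T + 1\right) = \left(5 + T\right) \left(1 + T\right) = \left(1 + T\right) \left(5 + T\right)$)
$73 + G{\left(-5 \right)} 136 = 73 + \left(5 + \left(-5\right)^{2} + 6 \left(-5\right)\right) 136 = 73 + \left(5 + 25 - 30\right) 136 = 73 + 0 \cdot 136 = 73 + 0 = 73$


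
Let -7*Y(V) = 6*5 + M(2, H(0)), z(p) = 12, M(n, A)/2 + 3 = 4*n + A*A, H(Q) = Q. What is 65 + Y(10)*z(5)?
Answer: -25/7 ≈ -3.5714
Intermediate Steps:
M(n, A) = -6 + 2*A**2 + 8*n (M(n, A) = -6 + 2*(4*n + A*A) = -6 + 2*(4*n + A**2) = -6 + 2*(A**2 + 4*n) = -6 + (2*A**2 + 8*n) = -6 + 2*A**2 + 8*n)
Y(V) = -40/7 (Y(V) = -(6*5 + (-6 + 2*0**2 + 8*2))/7 = -(30 + (-6 + 2*0 + 16))/7 = -(30 + (-6 + 0 + 16))/7 = -(30 + 10)/7 = -1/7*40 = -40/7)
65 + Y(10)*z(5) = 65 - 40/7*12 = 65 - 480/7 = -25/7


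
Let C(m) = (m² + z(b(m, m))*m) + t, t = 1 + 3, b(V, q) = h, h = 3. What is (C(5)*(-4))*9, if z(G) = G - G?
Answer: -1044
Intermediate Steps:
b(V, q) = 3
t = 4
z(G) = 0
C(m) = 4 + m² (C(m) = (m² + 0*m) + 4 = (m² + 0) + 4 = m² + 4 = 4 + m²)
(C(5)*(-4))*9 = ((4 + 5²)*(-4))*9 = ((4 + 25)*(-4))*9 = (29*(-4))*9 = -116*9 = -1044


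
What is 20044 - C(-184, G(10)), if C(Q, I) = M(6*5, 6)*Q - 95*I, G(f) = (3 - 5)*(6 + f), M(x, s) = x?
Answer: 22524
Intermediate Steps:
G(f) = -12 - 2*f (G(f) = -2*(6 + f) = -12 - 2*f)
C(Q, I) = -95*I + 30*Q (C(Q, I) = (6*5)*Q - 95*I = 30*Q - 95*I = -95*I + 30*Q)
20044 - C(-184, G(10)) = 20044 - (-95*(-12 - 2*10) + 30*(-184)) = 20044 - (-95*(-12 - 20) - 5520) = 20044 - (-95*(-32) - 5520) = 20044 - (3040 - 5520) = 20044 - 1*(-2480) = 20044 + 2480 = 22524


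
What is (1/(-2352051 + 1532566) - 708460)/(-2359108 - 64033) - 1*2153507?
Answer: -4276277926607671094/1985727702385 ≈ -2.1535e+6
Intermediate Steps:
(1/(-2352051 + 1532566) - 708460)/(-2359108 - 64033) - 1*2153507 = (1/(-819485) - 708460)/(-2423141) - 2153507 = (-1/819485 - 708460)*(-1/2423141) - 2153507 = -580572343101/819485*(-1/2423141) - 2153507 = 580572343101/1985727702385 - 2153507 = -4276277926607671094/1985727702385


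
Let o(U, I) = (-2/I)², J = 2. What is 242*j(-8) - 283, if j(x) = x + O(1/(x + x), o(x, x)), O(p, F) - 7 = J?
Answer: -41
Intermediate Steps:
o(U, I) = 4/I²
O(p, F) = 9 (O(p, F) = 7 + 2 = 9)
j(x) = 9 + x (j(x) = x + 9 = 9 + x)
242*j(-8) - 283 = 242*(9 - 8) - 283 = 242*1 - 283 = 242 - 283 = -41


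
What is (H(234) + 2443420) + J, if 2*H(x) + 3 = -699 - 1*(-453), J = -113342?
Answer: 4659907/2 ≈ 2.3300e+6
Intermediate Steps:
H(x) = -249/2 (H(x) = -3/2 + (-699 - 1*(-453))/2 = -3/2 + (-699 + 453)/2 = -3/2 + (½)*(-246) = -3/2 - 123 = -249/2)
(H(234) + 2443420) + J = (-249/2 + 2443420) - 113342 = 4886591/2 - 113342 = 4659907/2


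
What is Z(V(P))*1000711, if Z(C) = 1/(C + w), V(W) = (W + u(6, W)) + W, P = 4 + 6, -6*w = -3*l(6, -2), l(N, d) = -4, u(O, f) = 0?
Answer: 1000711/18 ≈ 55595.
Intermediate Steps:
w = -2 (w = -(-1)*(-4)/2 = -1/6*12 = -2)
P = 10
V(W) = 2*W (V(W) = (W + 0) + W = W + W = 2*W)
Z(C) = 1/(-2 + C) (Z(C) = 1/(C - 2) = 1/(-2 + C))
Z(V(P))*1000711 = 1000711/(-2 + 2*10) = 1000711/(-2 + 20) = 1000711/18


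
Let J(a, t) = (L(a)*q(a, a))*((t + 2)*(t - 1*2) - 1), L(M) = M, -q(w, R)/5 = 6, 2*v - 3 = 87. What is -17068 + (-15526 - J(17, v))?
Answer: 997606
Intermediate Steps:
v = 45 (v = 3/2 + (1/2)*87 = 3/2 + 87/2 = 45)
q(w, R) = -30 (q(w, R) = -5*6 = -30)
J(a, t) = -30*a*(-1 + (-2 + t)*(2 + t)) (J(a, t) = (a*(-30))*((t + 2)*(t - 1*2) - 1) = (-30*a)*((2 + t)*(t - 2) - 1) = (-30*a)*((2 + t)*(-2 + t) - 1) = (-30*a)*((-2 + t)*(2 + t) - 1) = (-30*a)*(-1 + (-2 + t)*(2 + t)) = -30*a*(-1 + (-2 + t)*(2 + t)))
-17068 + (-15526 - J(17, v)) = -17068 + (-15526 - 30*17*(5 - 1*45**2)) = -17068 + (-15526 - 30*17*(5 - 1*2025)) = -17068 + (-15526 - 30*17*(5 - 2025)) = -17068 + (-15526 - 30*17*(-2020)) = -17068 + (-15526 - 1*(-1030200)) = -17068 + (-15526 + 1030200) = -17068 + 1014674 = 997606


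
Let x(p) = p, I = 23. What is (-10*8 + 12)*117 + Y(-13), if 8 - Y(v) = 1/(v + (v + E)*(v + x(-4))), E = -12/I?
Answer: -39644647/4988 ≈ -7948.0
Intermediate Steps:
E = -12/23 ≈ -0.52174
Y(v) = 8 - 1/(v + (-4 + v)*(-12/23 + v)) (Y(v) = 8 - 1/(v + (v - 12/23)*(v - 4)) = 8 - 1/(v + (-12/23 + v)*(-4 + v)) = 8 - 1/(v + (-4 + v)*(-12/23 + v)))
(-10*8 + 12)*117 + Y(-13) = (-10*8 + 12)*117 + (361 - 648*(-13) + 184*(-13)²)/(48 - 81*(-13) + 23*(-13)²) = (-80 + 12)*117 + (361 + 8424 + 184*169)/(48 + 1053 + 23*169) = -68*117 + (361 + 8424 + 31096)/(48 + 1053 + 3887) = -7956 + 39881/4988 = -39644647/4988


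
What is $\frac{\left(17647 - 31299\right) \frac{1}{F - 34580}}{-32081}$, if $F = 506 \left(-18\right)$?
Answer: $- \frac{3413}{350388682} \approx -9.7406 \cdot 10^{-6}$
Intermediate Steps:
$F = -9108$
$\frac{\left(17647 - 31299\right) \frac{1}{F - 34580}}{-32081} = \frac{\left(17647 - 31299\right) \frac{1}{-9108 - 34580}}{-32081} = - \frac{13652}{-43688} \left(- \frac{1}{32081}\right) = \left(-13652\right) \left(- \frac{1}{43688}\right) \left(- \frac{1}{32081}\right) = \frac{3413}{10922} \left(- \frac{1}{32081}\right) = - \frac{3413}{350388682}$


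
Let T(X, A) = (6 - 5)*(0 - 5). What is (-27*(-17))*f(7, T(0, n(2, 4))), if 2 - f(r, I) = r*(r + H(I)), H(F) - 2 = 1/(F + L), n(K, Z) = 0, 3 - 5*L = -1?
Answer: -27234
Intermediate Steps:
L = 4/5 (L = 3/5 - 1/5*(-1) = 3/5 + 1/5 = 4/5 ≈ 0.80000)
T(X, A) = -5 (T(X, A) = 1*(-5) = -5)
H(F) = 2 + 1/(4/5 + F) (H(F) = 2 + 1/(F + 4/5) = 2 + 1/(4/5 + F))
f(r, I) = 2 - r*(r + (13 + 10*I)/(4 + 5*I))
(-27*(-17))*f(7, T(0, n(2, 4))) = (-27*(-17))*(((2 - 1*7**2)*(4 + 5*(-5)) - 1*7*(13 + 10*(-5)))/(4 + 5*(-5))) = 459*(((2 - 1*49)*(4 - 25) - 1*7*(13 - 50))/(4 - 25)) = 459*(((2 - 49)*(-21) - 1*7*(-37))/(-21)) = 459*(-(-47*(-21) + 259)/21) = 459*(-(987 + 259)/21) = 459*(-1/21*1246) = 459*(-178/3) = -27234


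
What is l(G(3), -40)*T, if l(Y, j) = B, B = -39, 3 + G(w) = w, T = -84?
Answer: 3276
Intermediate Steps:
G(w) = -3 + w
l(Y, j) = -39
l(G(3), -40)*T = -39*(-84) = 3276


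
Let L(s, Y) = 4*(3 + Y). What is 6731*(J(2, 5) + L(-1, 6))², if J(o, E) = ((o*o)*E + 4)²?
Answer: 2521055664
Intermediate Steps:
L(s, Y) = 12 + 4*Y
J(o, E) = (4 + E*o²)² (J(o, E) = (o²*E + 4)² = (E*o² + 4)² = (4 + E*o²)²)
6731*(J(2, 5) + L(-1, 6))² = 6731*((4 + 5*2²)² + (12 + 4*6))² = 6731*((4 + 5*4)² + (12 + 24))² = 6731*((4 + 20)² + 36)² = 6731*(24² + 36)² = 6731*(576 + 36)² = 6731*612² = 6731*374544 = 2521055664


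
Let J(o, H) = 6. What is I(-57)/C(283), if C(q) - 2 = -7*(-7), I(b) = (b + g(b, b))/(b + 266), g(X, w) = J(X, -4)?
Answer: -1/209 ≈ -0.0047847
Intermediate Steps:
g(X, w) = 6
I(b) = (6 + b)/(266 + b) (I(b) = (b + 6)/(b + 266) = (6 + b)/(266 + b))
C(q) = 51 (C(q) = 2 - 7*(-7) = 2 + 49 = 51)
I(-57)/C(283) = ((6 - 57)/(266 - 57))/51 = (-51/209)*(1/51) = ((1/209)*(-51))*(1/51) = -51/209*1/51 = -1/209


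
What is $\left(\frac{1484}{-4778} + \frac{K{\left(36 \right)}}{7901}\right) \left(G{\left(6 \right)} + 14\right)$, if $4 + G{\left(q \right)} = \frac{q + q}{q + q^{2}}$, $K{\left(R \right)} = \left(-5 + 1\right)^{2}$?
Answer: $- \frac{419350896}{132128423} \approx -3.1738$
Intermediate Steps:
$K{\left(R \right)} = 16$ ($K{\left(R \right)} = \left(-4\right)^{2} = 16$)
$G{\left(q \right)} = -4 + \frac{2 q}{q + q^{2}}$ ($G{\left(q \right)} = -4 + \frac{q + q}{q + q^{2}} = -4 + \frac{2 q}{q + q^{2}}$)
$\left(\frac{1484}{-4778} + \frac{K{\left(36 \right)}}{7901}\right) \left(G{\left(6 \right)} + 14\right) = \left(\frac{1484}{-4778} + \frac{16}{7901}\right) \left(\frac{2 \left(-1 - 12\right)}{1 + 6} + 14\right) = \left(1484 \left(- \frac{1}{4778}\right) + 16 \cdot \frac{1}{7901}\right) \left(\frac{2 \left(-1 - 12\right)}{7} + 14\right) = \left(- \frac{742}{2389} + \frac{16}{7901}\right) \left(2 \cdot \frac{1}{7} \left(-13\right) + 14\right) = - \frac{5824318 \left(- \frac{26}{7} + 14\right)}{18875489} = \left(- \frac{5824318}{18875489}\right) \frac{72}{7} = - \frac{419350896}{132128423}$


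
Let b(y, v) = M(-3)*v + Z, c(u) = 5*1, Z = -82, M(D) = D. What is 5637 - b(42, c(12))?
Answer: 5734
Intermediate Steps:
c(u) = 5
b(y, v) = -82 - 3*v (b(y, v) = -3*v - 82 = -82 - 3*v)
5637 - b(42, c(12)) = 5637 - (-82 - 3*5) = 5637 - (-82 - 15) = 5637 - 1*(-97) = 5637 + 97 = 5734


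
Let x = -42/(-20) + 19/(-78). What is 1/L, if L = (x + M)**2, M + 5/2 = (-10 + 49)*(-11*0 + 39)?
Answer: 152100/351576657721 ≈ 4.3262e-7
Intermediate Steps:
x = 362/195 (x = -42*(-1/20) + 19*(-1/78) = 21/10 - 19/78 = 362/195 ≈ 1.8564)
M = 3037/2 (M = -5/2 + (-10 + 49)*(-11*0 + 39) = -5/2 + 39*(0 + 39) = -5/2 + 39*39 = -5/2 + 1521 = 3037/2 ≈ 1518.5)
L = 351576657721/152100 (L = (362/195 + 3037/2)**2 = (592939/390)**2 = 351576657721/152100 ≈ 2.3115e+6)
1/L = 1/(351576657721/152100) = 152100/351576657721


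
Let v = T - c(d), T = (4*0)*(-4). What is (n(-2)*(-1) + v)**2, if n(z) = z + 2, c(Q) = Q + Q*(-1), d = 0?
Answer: 0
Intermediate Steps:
c(Q) = 0 (c(Q) = Q - Q = 0)
n(z) = 2 + z
T = 0 (T = 0*(-4) = 0)
v = 0 (v = 0 - 1*0 = 0 + 0 = 0)
(n(-2)*(-1) + v)**2 = ((2 - 2)*(-1) + 0)**2 = (0*(-1) + 0)**2 = (0 + 0)**2 = 0**2 = 0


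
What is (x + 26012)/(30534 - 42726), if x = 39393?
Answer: -515/96 ≈ -5.3646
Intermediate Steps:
(x + 26012)/(30534 - 42726) = (39393 + 26012)/(30534 - 42726) = 65405/(-12192) = 65405*(-1/12192) = -515/96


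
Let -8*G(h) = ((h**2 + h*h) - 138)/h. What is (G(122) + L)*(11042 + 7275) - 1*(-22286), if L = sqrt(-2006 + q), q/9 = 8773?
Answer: -260490787/488 + 18317*sqrt(76951) ≈ 4.5474e+6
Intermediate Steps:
q = 78957 (q = 9*8773 = 78957)
G(h) = -(-138 + 2*h**2)/(8*h) (G(h) = -((h**2 + h*h) - 138)/(8*h) = -((h**2 + h**2) - 138)/(8*h) = -(2*h**2 - 138)/(8*h) = -(-138 + 2*h**2)/(8*h))
L = sqrt(76951) (L = sqrt(-2006 + 78957) = sqrt(76951) ≈ 277.40)
(G(122) + L)*(11042 + 7275) - 1*(-22286) = ((1/4)*(69 - 1*122**2)/122 + sqrt(76951))*(11042 + 7275) - 1*(-22286) = ((1/4)*(1/122)*(69 - 1*14884) + sqrt(76951))*18317 + 22286 = ((1/4)*(1/122)*(69 - 14884) + sqrt(76951))*18317 + 22286 = ((1/4)*(1/122)*(-14815) + sqrt(76951))*18317 + 22286 = (-14815/488 + sqrt(76951))*18317 + 22286 = (-271366355/488 + 18317*sqrt(76951)) + 22286 = -260490787/488 + 18317*sqrt(76951)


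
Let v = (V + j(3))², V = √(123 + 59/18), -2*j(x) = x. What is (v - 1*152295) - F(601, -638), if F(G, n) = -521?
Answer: -151774 + (9 - √4546)²/36 ≈ -1.5168e+5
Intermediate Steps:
j(x) = -x/2
V = √4546/6 (V = √(123 + 59*(1/18)) = √(123 + 59/18) = √(2273/18) = √4546/6 ≈ 11.237)
v = (-3/2 + √4546/6)² (v = (√4546/6 - ½*3)² = (√4546/6 - 3/2)² = (-3/2 + √4546/6)² ≈ 94.816)
(v - 1*152295) - F(601, -638) = ((9 - √4546)²/36 - 1*152295) - 1*(-521) = ((9 - √4546)²/36 - 152295) + 521 = (-152295 + (9 - √4546)²/36) + 521 = -151774 + (9 - √4546)²/36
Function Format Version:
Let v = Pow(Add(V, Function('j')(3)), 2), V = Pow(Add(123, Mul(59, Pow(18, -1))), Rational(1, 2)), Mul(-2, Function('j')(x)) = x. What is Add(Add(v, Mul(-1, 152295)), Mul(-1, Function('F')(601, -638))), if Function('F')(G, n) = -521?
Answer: Add(-151774, Mul(Rational(1, 36), Pow(Add(9, Mul(-1, Pow(4546, Rational(1, 2)))), 2))) ≈ -1.5168e+5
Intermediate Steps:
Function('j')(x) = Mul(Rational(-1, 2), x)
V = Mul(Rational(1, 6), Pow(4546, Rational(1, 2))) (V = Pow(Add(123, Mul(59, Rational(1, 18))), Rational(1, 2)) = Pow(Add(123, Rational(59, 18)), Rational(1, 2)) = Pow(Rational(2273, 18), Rational(1, 2)) = Mul(Rational(1, 6), Pow(4546, Rational(1, 2))) ≈ 11.237)
v = Pow(Add(Rational(-3, 2), Mul(Rational(1, 6), Pow(4546, Rational(1, 2)))), 2) (v = Pow(Add(Mul(Rational(1, 6), Pow(4546, Rational(1, 2))), Mul(Rational(-1, 2), 3)), 2) = Pow(Add(Mul(Rational(1, 6), Pow(4546, Rational(1, 2))), Rational(-3, 2)), 2) = Pow(Add(Rational(-3, 2), Mul(Rational(1, 6), Pow(4546, Rational(1, 2)))), 2) ≈ 94.816)
Add(Add(v, Mul(-1, 152295)), Mul(-1, Function('F')(601, -638))) = Add(Add(Mul(Rational(1, 36), Pow(Add(9, Mul(-1, Pow(4546, Rational(1, 2)))), 2)), Mul(-1, 152295)), Mul(-1, -521)) = Add(Add(Mul(Rational(1, 36), Pow(Add(9, Mul(-1, Pow(4546, Rational(1, 2)))), 2)), -152295), 521) = Add(Add(-152295, Mul(Rational(1, 36), Pow(Add(9, Mul(-1, Pow(4546, Rational(1, 2)))), 2))), 521) = Add(-151774, Mul(Rational(1, 36), Pow(Add(9, Mul(-1, Pow(4546, Rational(1, 2)))), 2)))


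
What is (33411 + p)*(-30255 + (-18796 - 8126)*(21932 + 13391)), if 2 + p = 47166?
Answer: -76626507615075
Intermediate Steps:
p = 47164 (p = -2 + 47166 = 47164)
(33411 + p)*(-30255 + (-18796 - 8126)*(21932 + 13391)) = (33411 + 47164)*(-30255 + (-18796 - 8126)*(21932 + 13391)) = 80575*(-30255 - 26922*35323) = 80575*(-30255 - 950965806) = 80575*(-950996061) = -76626507615075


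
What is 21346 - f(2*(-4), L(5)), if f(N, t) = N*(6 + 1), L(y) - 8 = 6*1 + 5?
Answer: 21402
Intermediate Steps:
L(y) = 19 (L(y) = 8 + (6*1 + 5) = 8 + (6 + 5) = 8 + 11 = 19)
f(N, t) = 7*N (f(N, t) = N*7 = 7*N)
21346 - f(2*(-4), L(5)) = 21346 - 7*2*(-4) = 21346 - 7*(-8) = 21346 - 1*(-56) = 21346 + 56 = 21402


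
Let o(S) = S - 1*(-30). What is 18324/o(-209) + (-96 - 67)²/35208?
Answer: -3928807/38664 ≈ -101.61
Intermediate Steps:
o(S) = 30 + S (o(S) = S + 30 = 30 + S)
18324/o(-209) + (-96 - 67)²/35208 = 18324/(30 - 209) + (-96 - 67)²/35208 = 18324/(-179) + (-163)²*(1/35208) = 18324*(-1/179) + 26569*(1/35208) = -18324/179 + 163/216 = -3928807/38664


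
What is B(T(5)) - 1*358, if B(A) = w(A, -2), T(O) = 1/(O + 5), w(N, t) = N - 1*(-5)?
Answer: -3529/10 ≈ -352.90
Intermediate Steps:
w(N, t) = 5 + N (w(N, t) = N + 5 = 5 + N)
T(O) = 1/(5 + O)
B(A) = 5 + A
B(T(5)) - 1*358 = (5 + 1/(5 + 5)) - 1*358 = (5 + 1/10) - 358 = 51/10 - 358 = -3529/10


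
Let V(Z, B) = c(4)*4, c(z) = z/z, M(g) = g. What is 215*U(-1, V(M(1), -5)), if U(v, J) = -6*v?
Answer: 1290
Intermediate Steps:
c(z) = 1
V(Z, B) = 4 (V(Z, B) = 1*4 = 4)
215*U(-1, V(M(1), -5)) = 215*(-6*(-1)) = 215*6 = 1290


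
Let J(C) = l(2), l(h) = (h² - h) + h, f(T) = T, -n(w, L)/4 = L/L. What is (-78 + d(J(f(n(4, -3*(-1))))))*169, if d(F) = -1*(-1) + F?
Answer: -12337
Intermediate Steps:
n(w, L) = -4 (n(w, L) = -4*L/L = -4*1 = -4)
l(h) = h²
J(C) = 4 (J(C) = 2² = 4)
d(F) = 1 + F
(-78 + d(J(f(n(4, -3*(-1))))))*169 = (-78 + (1 + 4))*169 = (-78 + 5)*169 = -73*169 = -12337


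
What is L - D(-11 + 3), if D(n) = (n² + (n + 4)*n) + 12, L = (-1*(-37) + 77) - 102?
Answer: -96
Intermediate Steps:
L = 12 (L = (37 + 77) - 102 = 114 - 102 = 12)
D(n) = 12 + n² + n*(4 + n) (D(n) = (n² + (4 + n)*n) + 12 = (n² + n*(4 + n)) + 12 = 12 + n² + n*(4 + n))
L - D(-11 + 3) = 12 - (12 + 2*(-11 + 3)² + 4*(-11 + 3)) = 12 - (12 + 2*(-8)² + 4*(-8)) = 12 - (12 + 2*64 - 32) = 12 - (12 + 128 - 32) = 12 - 1*108 = 12 - 108 = -96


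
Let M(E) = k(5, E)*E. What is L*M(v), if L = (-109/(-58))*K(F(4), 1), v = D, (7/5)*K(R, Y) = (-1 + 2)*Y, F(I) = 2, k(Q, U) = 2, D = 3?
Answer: 1635/203 ≈ 8.0542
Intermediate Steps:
K(R, Y) = 5*Y/7 (K(R, Y) = 5*((-1 + 2)*Y)/7 = 5*(1*Y)/7 = 5*Y/7)
v = 3
M(E) = 2*E
L = 545/406 (L = (-109/(-58))*((5/7)*1) = -109*(-1/58)*(5/7) = (109/58)*(5/7) = 545/406 ≈ 1.3424)
L*M(v) = 545*(2*3)/406 = (545/406)*6 = 1635/203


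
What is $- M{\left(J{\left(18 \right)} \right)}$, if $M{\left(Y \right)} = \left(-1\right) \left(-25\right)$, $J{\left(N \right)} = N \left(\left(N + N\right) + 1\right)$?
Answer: $-25$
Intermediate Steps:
$J{\left(N \right)} = N \left(1 + 2 N\right)$ ($J{\left(N \right)} = N \left(2 N + 1\right) = N \left(1 + 2 N\right)$)
$M{\left(Y \right)} = 25$
$- M{\left(J{\left(18 \right)} \right)} = \left(-1\right) 25 = -25$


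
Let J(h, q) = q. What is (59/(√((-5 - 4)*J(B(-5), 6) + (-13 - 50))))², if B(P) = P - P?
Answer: -3481/117 ≈ -29.752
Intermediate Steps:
B(P) = 0
(59/(√((-5 - 4)*J(B(-5), 6) + (-13 - 50))))² = (59/(√((-5 - 4)*6 + (-13 - 50))))² = (59/(√(-9*6 - 63)))² = (59/(√(-54 - 63)))² = (59/(√(-117)))² = (59/((3*I*√13)))² = (59*(-I*√13/39))² = (-59*I*√13/39)² = -3481/117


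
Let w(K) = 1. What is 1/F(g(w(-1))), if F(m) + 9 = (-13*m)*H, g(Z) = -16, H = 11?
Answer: 1/2279 ≈ 0.00043879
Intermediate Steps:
F(m) = -9 - 143*m (F(m) = -9 - 13*m*11 = -9 - 143*m)
1/F(g(w(-1))) = 1/(-9 - 143*(-16)) = 1/(-9 + 2288) = 1/2279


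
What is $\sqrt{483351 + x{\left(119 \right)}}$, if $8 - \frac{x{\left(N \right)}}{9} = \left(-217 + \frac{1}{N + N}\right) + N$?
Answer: $\frac{\sqrt{27432970278}}{238} \approx 695.92$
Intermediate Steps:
$x{\left(N \right)} = 2025 - 9 N - \frac{9}{2 N}$ ($x{\left(N \right)} = 72 - 9 \left(\left(-217 + \frac{1}{N + N}\right) + N\right) = 72 - 9 \left(\left(-217 + \frac{1}{2 N}\right) + N\right) = 72 - 9 \left(-217 + N + \frac{1}{2 N}\right) = 72 - \left(-1953 + 9 N + \frac{9}{2 N}\right) = 2025 - 9 N - \frac{9}{2 N}$)
$\sqrt{483351 + x{\left(119 \right)}} = \sqrt{483351 - \left(-954 + \frac{9}{238}\right)} = \sqrt{483351 - - \frac{227043}{238}} = \sqrt{483351 + \frac{227043}{238}} = \sqrt{\frac{115264581}{238}} = \frac{\sqrt{27432970278}}{238}$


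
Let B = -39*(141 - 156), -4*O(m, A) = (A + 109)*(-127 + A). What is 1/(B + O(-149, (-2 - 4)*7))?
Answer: 4/13663 ≈ 0.00029276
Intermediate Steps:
O(m, A) = -(-127 + A)*(109 + A)/4 (O(m, A) = -(A + 109)*(-127 + A)/4 = -(109 + A)*(-127 + A)/4 = -(-127 + A)*(109 + A)/4)
B = 585 (B = -39*(-15) = 585)
1/(B + O(-149, (-2 - 4)*7)) = 1/(585 + (13843/4 - 49*(-2 - 4)²/4 + 9*((-2 - 4)*7)/2)) = 1/(585 + (13843/4 - (-6*7)²/4 + 9*(-6*7)/2)) = 1/(585 + (13843/4 - ¼*(-42)² + (9/2)*(-42))) = 1/(585 + (13843/4 - ¼*1764 - 189)) = 1/(585 + (13843/4 - 441 - 189)) = 1/(585 + 11323/4) = 1/(13663/4) = 4/13663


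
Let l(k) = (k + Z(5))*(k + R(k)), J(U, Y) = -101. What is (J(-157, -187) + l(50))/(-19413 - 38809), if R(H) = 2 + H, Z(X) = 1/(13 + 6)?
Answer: -95083/1106218 ≈ -0.085953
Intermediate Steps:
Z(X) = 1/19
l(k) = (2 + 2*k)*(1/19 + k) (l(k) = (k + 1/19)*(k + (2 + k)) = (1/19 + k)*(2 + 2*k) = (2 + 2*k)*(1/19 + k))
(J(-157, -187) + l(50))/(-19413 - 38809) = (-101 + (2/19 + 2*50² + (40/19)*50))/(-19413 - 38809) = (-101 + (2/19 + 2*2500 + 2000/19))/(-58222) = (-101 + (2/19 + 5000 + 2000/19))*(-1/58222) = (-101 + 97002/19)*(-1/58222) = (95083/19)*(-1/58222) = -95083/1106218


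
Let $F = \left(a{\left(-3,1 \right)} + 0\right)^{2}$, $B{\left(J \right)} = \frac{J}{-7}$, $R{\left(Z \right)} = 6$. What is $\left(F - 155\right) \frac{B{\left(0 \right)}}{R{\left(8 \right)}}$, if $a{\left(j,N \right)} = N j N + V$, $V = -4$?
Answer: $0$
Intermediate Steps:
$B{\left(J \right)} = - \frac{J}{7}$ ($B{\left(J \right)} = J \left(- \frac{1}{7}\right) = - \frac{J}{7}$)
$a{\left(j,N \right)} = -4 + j N^{2}$ ($a{\left(j,N \right)} = N j N - 4 = j N^{2} - 4 = -4 + j N^{2}$)
$F = 49$ ($F = \left(\left(-4 - 3 \cdot 1^{2}\right) + 0\right)^{2} = \left(\left(-4 - 3\right) + 0\right)^{2} = \left(-7 + 0\right)^{2} = \left(-7\right)^{2} = 49$)
$\left(F - 155\right) \frac{B{\left(0 \right)}}{R{\left(8 \right)}} = \left(49 - 155\right) \frac{\left(- \frac{1}{7}\right) 0}{6} = - 106 \cdot 0 \cdot \frac{1}{6} = \left(-106\right) 0 = 0$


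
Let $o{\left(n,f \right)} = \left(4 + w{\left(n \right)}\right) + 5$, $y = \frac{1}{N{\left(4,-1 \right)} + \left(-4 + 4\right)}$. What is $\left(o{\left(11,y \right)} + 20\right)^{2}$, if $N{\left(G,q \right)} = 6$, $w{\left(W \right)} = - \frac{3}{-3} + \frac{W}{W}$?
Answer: $961$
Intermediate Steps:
$w{\left(W \right)} = 2$ ($w{\left(W \right)} = \left(-3\right) \left(- \frac{1}{3}\right) + 1 = 1 + 1 = 2$)
$y = \frac{1}{6}$ ($y = \frac{1}{6 + \left(-4 + 4\right)} = \frac{1}{6 + 0} = \frac{1}{6} \approx 0.16667$)
$o{\left(n,f \right)} = 11$ ($o{\left(n,f \right)} = \left(4 + 2\right) + 5 = 6 + 5 = 11$)
$\left(o{\left(11,y \right)} + 20\right)^{2} = \left(11 + 20\right)^{2} = 31^{2} = 961$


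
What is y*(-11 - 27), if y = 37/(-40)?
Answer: 703/20 ≈ 35.150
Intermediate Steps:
y = -37/40 (y = 37*(-1/40) = -37/40 ≈ -0.92500)
y*(-11 - 27) = -37*(-11 - 27)/40 = -37/40*(-38) = 703/20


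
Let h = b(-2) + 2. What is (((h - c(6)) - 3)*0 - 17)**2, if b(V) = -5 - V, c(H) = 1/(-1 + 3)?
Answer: 289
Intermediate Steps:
c(H) = 1/2
h = -1 (h = (-5 - 1*(-2)) + 2 = (-5 + 2) + 2 = -3 + 2 = -1)
(((h - c(6)) - 3)*0 - 17)**2 = (((-1 - 1*1/2) - 3)*0 - 17)**2 = (((-1 - 1/2) - 3)*0 - 17)**2 = ((-3/2 - 3)*0 - 17)**2 = (-9/2*0 - 17)**2 = (0 - 17)**2 = (-17)**2 = 289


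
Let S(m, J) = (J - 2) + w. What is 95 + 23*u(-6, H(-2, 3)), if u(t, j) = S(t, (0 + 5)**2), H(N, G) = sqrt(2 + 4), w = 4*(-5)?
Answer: 164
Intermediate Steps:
w = -20
H(N, G) = sqrt(6)
S(m, J) = -22 + J (S(m, J) = (J - 2) - 20 = (-2 + J) - 20 = -22 + J)
u(t, j) = 3 (u(t, j) = -22 + (0 + 5)**2 = -22 + 5**2 = -22 + 25 = 3)
95 + 23*u(-6, H(-2, 3)) = 95 + 23*3 = 95 + 69 = 164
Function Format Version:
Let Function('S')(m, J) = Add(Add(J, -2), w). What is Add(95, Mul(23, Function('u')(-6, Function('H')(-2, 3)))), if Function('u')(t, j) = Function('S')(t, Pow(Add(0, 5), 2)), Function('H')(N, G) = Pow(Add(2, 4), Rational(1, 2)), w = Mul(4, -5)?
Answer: 164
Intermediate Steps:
w = -20
Function('H')(N, G) = Pow(6, Rational(1, 2))
Function('S')(m, J) = Add(-22, J) (Function('S')(m, J) = Add(Add(J, -2), -20) = Add(Add(-2, J), -20) = Add(-22, J))
Function('u')(t, j) = 3 (Function('u')(t, j) = Add(-22, Pow(Add(0, 5), 2)) = Add(-22, Pow(5, 2)) = Add(-22, 25) = 3)
Add(95, Mul(23, Function('u')(-6, Function('H')(-2, 3)))) = Add(95, Mul(23, 3)) = Add(95, 69) = 164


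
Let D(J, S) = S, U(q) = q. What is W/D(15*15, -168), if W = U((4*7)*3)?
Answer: -1/2 ≈ -0.50000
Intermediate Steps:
W = 84 (W = (4*7)*3 = 28*3 = 84)
W/D(15*15, -168) = 84/(-168) = 84*(-1/168) = -1/2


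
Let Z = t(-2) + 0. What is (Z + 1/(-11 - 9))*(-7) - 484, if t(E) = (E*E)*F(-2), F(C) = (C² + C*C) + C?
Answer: -13033/20 ≈ -651.65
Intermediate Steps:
F(C) = C + 2*C² (F(C) = (C² + C²) + C = 2*C² + C = C + 2*C²)
t(E) = 6*E² (t(E) = (E*E)*(-2*(1 + 2*(-2))) = E²*(-2*(1 - 4)) = E²*(-2*(-3)) = E²*6 = 6*E²)
Z = 24 (Z = 6*(-2)² + 0 = 6*4 + 0 = 24 + 0 = 24)
(Z + 1/(-11 - 9))*(-7) - 484 = (24 + 1/(-11 - 9))*(-7) - 484 = (24 + 1/(-20))*(-7) - 484 = (24 - 1/20)*(-7) - 484 = (479/20)*(-7) - 484 = -3353/20 - 484 = -13033/20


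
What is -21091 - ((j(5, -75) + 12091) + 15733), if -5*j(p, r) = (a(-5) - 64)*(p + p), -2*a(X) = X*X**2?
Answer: -48918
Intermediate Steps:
a(X) = -X**3/2 (a(X) = -X*X**2/2 = -X**3/2)
j(p, r) = 3*p/5 (j(p, r) = -(-1/2*(-5)**3 - 64)*(p + p)/5 = -(-1/2*(-125) - 64)*2*p/5 = -(125/2 - 64)*2*p/5 = -(-3)*2*p/10 = -(-3)*p/5 = 3*p/5)
-21091 - ((j(5, -75) + 12091) + 15733) = -21091 - (((3/5)*5 + 12091) + 15733) = -21091 - ((3 + 12091) + 15733) = -21091 - (12094 + 15733) = -21091 - 1*27827 = -21091 - 27827 = -48918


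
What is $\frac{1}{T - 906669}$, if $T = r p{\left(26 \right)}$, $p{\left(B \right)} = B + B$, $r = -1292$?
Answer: $- \frac{1}{973853} \approx -1.0268 \cdot 10^{-6}$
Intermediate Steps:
$p{\left(B \right)} = 2 B$
$T = -67184$ ($T = - 1292 \cdot 2 \cdot 26 = \left(-1292\right) 52 = -67184$)
$\frac{1}{T - 906669} = \frac{1}{-67184 - 906669} = \frac{1}{-973853} = - \frac{1}{973853}$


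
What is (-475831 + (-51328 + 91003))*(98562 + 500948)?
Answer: -261479883560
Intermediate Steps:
(-475831 + (-51328 + 91003))*(98562 + 500948) = (-475831 + 39675)*599510 = -436156*599510 = -261479883560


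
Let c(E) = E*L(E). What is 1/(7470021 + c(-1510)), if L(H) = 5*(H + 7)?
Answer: 1/18817671 ≈ 5.3142e-8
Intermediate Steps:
L(H) = 35 + 5*H (L(H) = 5*(7 + H) = 35 + 5*H)
c(E) = E*(35 + 5*E)
1/(7470021 + c(-1510)) = 1/(7470021 + 5*(-1510)*(7 - 1510)) = 1/(7470021 + 5*(-1510)*(-1503)) = 1/(7470021 + 11347650) = 1/18817671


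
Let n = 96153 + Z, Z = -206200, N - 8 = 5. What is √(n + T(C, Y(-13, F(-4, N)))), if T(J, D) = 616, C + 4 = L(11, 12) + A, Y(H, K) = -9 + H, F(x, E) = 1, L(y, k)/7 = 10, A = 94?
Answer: 9*I*√1351 ≈ 330.8*I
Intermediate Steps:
N = 13 (N = 8 + 5 = 13)
L(y, k) = 70 (L(y, k) = 7*10 = 70)
C = 160 (C = -4 + (70 + 94) = -4 + 164 = 160)
n = -110047 (n = 96153 - 206200 = -110047)
√(n + T(C, Y(-13, F(-4, N)))) = √(-110047 + 616) = √(-109431) = 9*I*√1351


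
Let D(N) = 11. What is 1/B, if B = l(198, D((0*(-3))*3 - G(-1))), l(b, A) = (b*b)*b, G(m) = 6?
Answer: 1/7762392 ≈ 1.2883e-7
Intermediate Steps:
l(b, A) = b³ (l(b, A) = b²*b = b³)
B = 7762392 (B = 198³ = 7762392)
1/B = 1/7762392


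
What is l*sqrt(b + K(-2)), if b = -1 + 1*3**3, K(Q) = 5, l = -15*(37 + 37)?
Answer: -1110*sqrt(31) ≈ -6180.2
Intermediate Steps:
l = -1110 (l = -15*74 = -1110)
b = 26 (b = -1 + 1*27 = -1 + 27 = 26)
l*sqrt(b + K(-2)) = -1110*sqrt(26 + 5) = -1110*sqrt(31)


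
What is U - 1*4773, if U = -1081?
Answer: -5854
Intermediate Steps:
U - 1*4773 = -1081 - 1*4773 = -1081 - 4773 = -5854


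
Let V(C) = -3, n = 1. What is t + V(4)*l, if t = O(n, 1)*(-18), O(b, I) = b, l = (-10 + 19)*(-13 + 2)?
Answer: 279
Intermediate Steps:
l = -99 (l = 9*(-11) = -99)
t = -18 (t = 1*(-18) = -18)
t + V(4)*l = -18 - 3*(-99) = -18 + 297 = 279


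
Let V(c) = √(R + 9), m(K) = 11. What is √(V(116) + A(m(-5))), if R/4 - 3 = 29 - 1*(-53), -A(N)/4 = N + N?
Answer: √(-88 + √349) ≈ 8.3258*I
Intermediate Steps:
A(N) = -8*N (A(N) = -4*(N + N) = -8*N)
R = 340 (R = 12 + 4*(29 - 1*(-53)) = 12 + 4*(29 + 53) = 12 + 4*82 = 12 + 328 = 340)
V(c) = √349 (V(c) = √(340 + 9) = √349)
√(V(116) + A(m(-5))) = √(√349 - 8*11) = √(√349 - 88) = √(-88 + √349)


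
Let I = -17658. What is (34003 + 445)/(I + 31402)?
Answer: 2153/859 ≈ 2.5064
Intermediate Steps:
(34003 + 445)/(I + 31402) = (34003 + 445)/(-17658 + 31402) = 34448/13744 = 34448*(1/13744) = 2153/859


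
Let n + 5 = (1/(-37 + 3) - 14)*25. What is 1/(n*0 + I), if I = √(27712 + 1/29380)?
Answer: 2*√122043704705/116311223 ≈ 0.0060071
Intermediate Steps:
n = -12095/34 (n = -5 + (1/(-37 + 3) - 14)*25 = -5 + (1/(-34) - 14)*25 = -5 + (-1/34 - 14)*25 = -5 - 477/34*25 = -5 - 11925/34 = -12095/34 ≈ -355.74)
I = 7*√122043704705/14690 (I = √(27712 + 1/29380) = √(814178561/29380) = 7*√122043704705/14690 ≈ 166.47)
1/(n*0 + I) = 1/(-12095/34*0 + 7*√122043704705/14690) = 1/(0 + 7*√122043704705/14690) = 1/(7*√122043704705/14690) = 2*√122043704705/116311223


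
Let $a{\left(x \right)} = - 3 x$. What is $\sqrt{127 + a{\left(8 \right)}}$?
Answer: $\sqrt{103} \approx 10.149$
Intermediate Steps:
$\sqrt{127 + a{\left(8 \right)}} = \sqrt{127 - 24} = \sqrt{103}$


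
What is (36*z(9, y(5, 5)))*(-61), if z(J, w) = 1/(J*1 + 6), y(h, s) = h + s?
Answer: -732/5 ≈ -146.40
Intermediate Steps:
z(J, w) = 1/(6 + J) (z(J, w) = 1/(J + 6) = 1/(6 + J))
(36*z(9, y(5, 5)))*(-61) = (36/(6 + 9))*(-61) = (36/15)*(-61) = (36*(1/15))*(-61) = (12/5)*(-61) = -732/5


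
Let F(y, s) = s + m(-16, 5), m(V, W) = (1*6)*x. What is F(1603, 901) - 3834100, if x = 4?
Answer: -3833175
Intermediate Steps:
m(V, W) = 24 (m(V, W) = (1*6)*4 = 6*4 = 24)
F(y, s) = 24 + s (F(y, s) = s + 24 = 24 + s)
F(1603, 901) - 3834100 = (24 + 901) - 3834100 = 925 - 3834100 = -3833175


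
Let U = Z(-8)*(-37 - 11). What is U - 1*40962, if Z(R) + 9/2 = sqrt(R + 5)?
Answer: -40746 - 48*I*sqrt(3) ≈ -40746.0 - 83.138*I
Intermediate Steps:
Z(R) = -9/2 + sqrt(5 + R) (Z(R) = -9/2 + sqrt(R + 5) = -9/2 + sqrt(5 + R))
U = 216 - 48*I*sqrt(3) (U = (-9/2 + sqrt(5 - 8))*(-37 - 11) = (-9/2 + sqrt(-3))*(-48) = (-9/2 + I*sqrt(3))*(-48) = 216 - 48*I*sqrt(3) ≈ 216.0 - 83.138*I)
U - 1*40962 = (216 - 48*I*sqrt(3)) - 1*40962 = (216 - 48*I*sqrt(3)) - 40962 = -40746 - 48*I*sqrt(3)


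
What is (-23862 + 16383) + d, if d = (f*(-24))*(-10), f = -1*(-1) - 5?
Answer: -8439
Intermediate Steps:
f = -4 (f = 1 - 5 = -4)
d = -960 (d = -4*(-24)*(-10) = 96*(-10) = -960)
(-23862 + 16383) + d = (-23862 + 16383) - 960 = -7479 - 960 = -8439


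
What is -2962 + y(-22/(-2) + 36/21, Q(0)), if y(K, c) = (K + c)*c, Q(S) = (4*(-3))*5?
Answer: -874/7 ≈ -124.86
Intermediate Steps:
Q(S) = -60 (Q(S) = -12*5 = -60)
y(K, c) = c*(K + c)
-2962 + y(-22/(-2) + 36/21, Q(0)) = -2962 - 60*((-22/(-2) + 36/21) - 60) = -2962 - 60*((-22*(-½) + 36*(1/21)) - 60) = -2962 - 60*((11 + 12/7) - 60) = -2962 - 60*(89/7 - 60) = -2962 - 60*(-331/7) = -2962 + 19860/7 = -874/7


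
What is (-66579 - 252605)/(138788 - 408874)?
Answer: 159592/135043 ≈ 1.1818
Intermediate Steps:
(-66579 - 252605)/(138788 - 408874) = -319184/(-270086) = -319184*(-1/270086) = 159592/135043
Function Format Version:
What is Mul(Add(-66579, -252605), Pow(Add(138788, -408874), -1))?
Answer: Rational(159592, 135043) ≈ 1.1818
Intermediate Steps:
Mul(Add(-66579, -252605), Pow(Add(138788, -408874), -1)) = Mul(-319184, Pow(-270086, -1)) = Mul(-319184, Rational(-1, 270086)) = Rational(159592, 135043)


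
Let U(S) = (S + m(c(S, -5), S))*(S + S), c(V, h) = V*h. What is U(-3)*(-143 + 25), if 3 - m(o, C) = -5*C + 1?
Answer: -11328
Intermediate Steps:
m(o, C) = 2 + 5*C (m(o, C) = 3 - (-5*C + 1) = 3 - (1 - 5*C) = 3 + (-1 + 5*C) = 2 + 5*C)
U(S) = 2*S*(2 + 6*S) (U(S) = (S + (2 + 5*S))*(S + S) = (2 + 6*S)*(2*S) = 2*S*(2 + 6*S))
U(-3)*(-143 + 25) = (4*(-3)*(1 + 3*(-3)))*(-143 + 25) = (4*(-3)*(1 - 9))*(-118) = (4*(-3)*(-8))*(-118) = 96*(-118) = -11328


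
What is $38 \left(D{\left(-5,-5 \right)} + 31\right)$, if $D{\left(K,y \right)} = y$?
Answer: $988$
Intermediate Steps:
$38 \left(D{\left(-5,-5 \right)} + 31\right) = 38 \left(-5 + 31\right) = 38 \cdot 26 = 988$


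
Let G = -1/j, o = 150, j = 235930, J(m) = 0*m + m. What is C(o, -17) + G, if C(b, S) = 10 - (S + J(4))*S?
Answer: -49781231/235930 ≈ -211.00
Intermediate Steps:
J(m) = m (J(m) = 0 + m = m)
C(b, S) = 10 - S*(4 + S) (C(b, S) = 10 - (S + 4)*S = 10 - (4 + S)*S = 10 - S*(4 + S))
G = -1/235930 ≈ -4.2385e-6
C(o, -17) + G = (10 - 1*(-17)² - 4*(-17)) - 1/235930 = (10 - 1*289 + 68) - 1/235930 = (10 - 289 + 68) - 1/235930 = -211 - 1/235930 = -49781231/235930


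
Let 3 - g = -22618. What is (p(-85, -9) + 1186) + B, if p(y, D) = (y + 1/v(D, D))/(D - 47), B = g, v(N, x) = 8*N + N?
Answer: 53997719/2268 ≈ 23809.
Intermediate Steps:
v(N, x) = 9*N
g = 22621 (g = 3 - 1*(-22618) = 3 + 22618 = 22621)
B = 22621
p(y, D) = (y + 1/(9*D))/(-47 + D) (p(y, D) = (y + 1/(9*D))/(D - 47) = (y + 1/(9*D))/(-47 + D))
(p(-85, -9) + 1186) + B = ((⅑ - 9*(-85))/((-9)*(-47 - 9)) + 1186) + 22621 = (-⅑*(⅑ + 765)/(-56) + 1186) + 22621 = (-⅑*(-1/56)*6886/9 + 1186) + 22621 = (3443/2268 + 1186) + 22621 = 2693291/2268 + 22621 = 53997719/2268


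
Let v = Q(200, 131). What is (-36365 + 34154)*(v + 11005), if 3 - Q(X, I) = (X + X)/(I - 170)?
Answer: -316697744/13 ≈ -2.4361e+7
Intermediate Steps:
Q(X, I) = 3 - 2*X/(-170 + I) (Q(X, I) = 3 - (X + X)/(I - 170) = 3 - 2*X/(-170 + I))
v = 517/39 (v = (-510 - 2*200 + 3*131)/(-170 + 131) = (-510 - 400 + 393)/(-39) = -1/39*(-517) = 517/39 ≈ 13.256)
(-36365 + 34154)*(v + 11005) = (-36365 + 34154)*(517/39 + 11005) = -2211*429712/39 = -316697744/13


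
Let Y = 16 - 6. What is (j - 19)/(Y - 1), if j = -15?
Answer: -34/9 ≈ -3.7778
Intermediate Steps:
Y = 10
(j - 19)/(Y - 1) = (-15 - 19)/(10 - 1) = -34/9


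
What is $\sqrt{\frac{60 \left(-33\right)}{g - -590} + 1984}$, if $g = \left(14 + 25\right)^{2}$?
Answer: $\frac{2 \sqrt{2209290271}}{2111} \approx 44.532$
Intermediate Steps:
$g = 1521$ ($g = 39^{2} = 1521$)
$\sqrt{\frac{60 \left(-33\right)}{g - -590} + 1984} = \sqrt{\frac{60 \left(-33\right)}{1521 - -590} + 1984} = \sqrt{- \frac{1980}{1521 + 590} + 1984} = \sqrt{- \frac{1980}{2111} + 1984} = \sqrt{\frac{4186244}{2111}} = \frac{2 \sqrt{2209290271}}{2111}$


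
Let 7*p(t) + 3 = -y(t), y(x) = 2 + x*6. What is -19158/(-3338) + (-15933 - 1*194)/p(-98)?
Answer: -182827184/973027 ≈ -187.90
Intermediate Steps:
y(x) = 2 + 6*x
p(t) = -5/7 - 6*t/7 (p(t) = -3/7 + (-(2 + 6*t))/7 = -3/7 + (-2 - 6*t)/7 = -3/7 + (-2/7 - 6*t/7) = -5/7 - 6*t/7)
-19158/(-3338) + (-15933 - 1*194)/p(-98) = -19158/(-3338) + (-15933 - 1*194)/(-5/7 - 6/7*(-98)) = -19158*(-1/3338) + (-15933 - 194)/(-5/7 + 84) = 9579/1669 - 16127/583/7 = 9579/1669 - 16127*7/583 = 9579/1669 - 112889/583 = -182827184/973027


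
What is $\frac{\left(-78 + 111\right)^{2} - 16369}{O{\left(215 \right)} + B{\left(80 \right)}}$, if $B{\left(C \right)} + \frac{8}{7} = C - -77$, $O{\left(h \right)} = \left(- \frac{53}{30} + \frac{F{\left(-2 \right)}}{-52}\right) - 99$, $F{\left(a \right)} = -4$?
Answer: $- \frac{41714400}{150607} \approx -276.98$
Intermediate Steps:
$O{\left(h \right)} = - \frac{39269}{390}$ ($O{\left(h \right)} = \left(- \frac{53}{30} - \frac{4}{-52}\right) - 99 = \left(\left(-53\right) \frac{1}{30} - - \frac{1}{13}\right) - 99 = \left(- \frac{53}{30} + \frac{1}{13}\right) - 99 = - \frac{659}{390} - 99 = - \frac{39269}{390}$)
$B{\left(C \right)} = \frac{531}{7} + C$ ($B{\left(C \right)} = - \frac{8}{7} + \left(C - -77\right) = - \frac{8}{7} + \left(C + 77\right) = - \frac{8}{7} + \left(77 + C\right) = \frac{531}{7} + C$)
$\frac{\left(-78 + 111\right)^{2} - 16369}{O{\left(215 \right)} + B{\left(80 \right)}} = \frac{\left(-78 + 111\right)^{2} - 16369}{- \frac{39269}{390} + \left(\frac{531}{7} + 80\right)} = \frac{33^{2} - 16369}{- \frac{39269}{390} + \frac{1091}{7}} = \frac{1089 - 16369}{\frac{150607}{2730}} = \left(-15280\right) \frac{2730}{150607} = - \frac{41714400}{150607}$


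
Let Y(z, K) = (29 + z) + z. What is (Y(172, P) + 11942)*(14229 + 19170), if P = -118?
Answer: 411308685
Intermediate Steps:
Y(z, K) = 29 + 2*z
(Y(172, P) + 11942)*(14229 + 19170) = ((29 + 2*172) + 11942)*(14229 + 19170) = ((29 + 344) + 11942)*33399 = (373 + 11942)*33399 = 12315*33399 = 411308685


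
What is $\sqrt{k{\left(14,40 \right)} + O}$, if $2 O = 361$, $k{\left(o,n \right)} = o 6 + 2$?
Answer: $\frac{\sqrt{1066}}{2} \approx 16.325$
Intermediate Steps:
$k{\left(o,n \right)} = 2 + 6 o$ ($k{\left(o,n \right)} = 6 o + 2 = 2 + 6 o$)
$O = \frac{361}{2}$ ($O = \frac{1}{2} \cdot 361 = \frac{361}{2} \approx 180.5$)
$\sqrt{k{\left(14,40 \right)} + O} = \sqrt{\left(2 + 6 \cdot 14\right) + \frac{361}{2}} = \sqrt{\left(2 + 84\right) + \frac{361}{2}} = \sqrt{86 + \frac{361}{2}} = \sqrt{\frac{533}{2}} = \frac{\sqrt{1066}}{2}$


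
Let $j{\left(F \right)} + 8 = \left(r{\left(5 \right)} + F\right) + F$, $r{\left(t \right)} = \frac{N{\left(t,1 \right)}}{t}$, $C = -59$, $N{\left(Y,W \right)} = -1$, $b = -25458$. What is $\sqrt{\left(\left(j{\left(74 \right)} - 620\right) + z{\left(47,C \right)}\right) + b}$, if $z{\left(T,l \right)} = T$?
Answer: $\frac{12 i \sqrt{4495}}{5} \approx 160.91 i$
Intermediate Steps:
$r{\left(t \right)} = - \frac{1}{t}$
$j{\left(F \right)} = - \frac{41}{5} + 2 F$ ($j{\left(F \right)} = -8 + \left(\left(- \frac{1}{5} + F\right) + F\right) = -8 + \left(- \frac{1}{5} + 2 F\right) = - \frac{41}{5} + 2 F$)
$\sqrt{\left(\left(j{\left(74 \right)} - 620\right) + z{\left(47,C \right)}\right) + b} = \sqrt{\left(\left(\left(- \frac{41}{5} + 2 \cdot 74\right) - 620\right) + 47\right) - 25458} = \sqrt{\left(\left(\left(- \frac{41}{5} + 148\right) - 620\right) + 47\right) - 25458} = \sqrt{\left(\left(\frac{699}{5} - 620\right) + 47\right) - 25458} = \sqrt{\left(- \frac{2401}{5} + 47\right) - 25458} = \sqrt{- \frac{2166}{5} - 25458} = \sqrt{- \frac{129456}{5}} = \frac{12 i \sqrt{4495}}{5}$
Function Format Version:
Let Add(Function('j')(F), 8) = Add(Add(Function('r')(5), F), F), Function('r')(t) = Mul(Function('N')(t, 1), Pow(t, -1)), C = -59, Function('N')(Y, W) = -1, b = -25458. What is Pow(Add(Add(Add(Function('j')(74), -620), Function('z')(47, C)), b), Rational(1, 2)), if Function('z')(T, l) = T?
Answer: Mul(Rational(12, 5), I, Pow(4495, Rational(1, 2))) ≈ Mul(160.91, I)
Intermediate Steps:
Function('r')(t) = Mul(-1, Pow(t, -1))
Function('j')(F) = Add(Rational(-41, 5), Mul(2, F)) (Function('j')(F) = Add(-8, Add(Add(Mul(-1, Pow(5, -1)), F), F)) = Add(-8, Add(Add(Mul(-1, Rational(1, 5)), F), F)) = Add(-8, Add(Add(Rational(-1, 5), F), F)) = Add(-8, Add(Rational(-1, 5), Mul(2, F))) = Add(Rational(-41, 5), Mul(2, F)))
Pow(Add(Add(Add(Function('j')(74), -620), Function('z')(47, C)), b), Rational(1, 2)) = Pow(Add(Add(Add(Add(Rational(-41, 5), Mul(2, 74)), -620), 47), -25458), Rational(1, 2)) = Pow(Add(Add(Add(Add(Rational(-41, 5), 148), -620), 47), -25458), Rational(1, 2)) = Pow(Add(Add(Add(Rational(699, 5), -620), 47), -25458), Rational(1, 2)) = Pow(Add(Add(Rational(-2401, 5), 47), -25458), Rational(1, 2)) = Pow(Add(Rational(-2166, 5), -25458), Rational(1, 2)) = Pow(Rational(-129456, 5), Rational(1, 2)) = Mul(Rational(12, 5), I, Pow(4495, Rational(1, 2)))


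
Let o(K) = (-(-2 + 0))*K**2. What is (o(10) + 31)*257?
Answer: 59367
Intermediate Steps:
o(K) = 2*K**2 (o(K) = (-1*(-2))*K**2 = 2*K**2)
(o(10) + 31)*257 = (2*10**2 + 31)*257 = (2*100 + 31)*257 = (200 + 31)*257 = 231*257 = 59367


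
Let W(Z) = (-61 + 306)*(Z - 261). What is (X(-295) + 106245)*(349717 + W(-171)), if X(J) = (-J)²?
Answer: 47134107790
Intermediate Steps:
W(Z) = -63945 + 245*Z (W(Z) = 245*(-261 + Z) = -63945 + 245*Z)
X(J) = J²
(X(-295) + 106245)*(349717 + W(-171)) = ((-295)² + 106245)*(349717 + (-63945 + 245*(-171))) = (87025 + 106245)*(349717 + (-63945 - 41895)) = 193270*(349717 - 105840) = 193270*243877 = 47134107790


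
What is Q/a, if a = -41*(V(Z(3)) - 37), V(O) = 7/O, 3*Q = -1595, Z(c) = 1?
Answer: -319/738 ≈ -0.43225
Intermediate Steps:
Q = -1595/3 (Q = (⅓)*(-1595) = -1595/3 ≈ -531.67)
a = 1230 (a = -41*(7/1 - 37) = -41*(7*1 - 37) = -41*(7 - 37) = -41*(-30) = 1230)
Q/a = -1595/3/1230 = -1595/3*1/1230 = -319/738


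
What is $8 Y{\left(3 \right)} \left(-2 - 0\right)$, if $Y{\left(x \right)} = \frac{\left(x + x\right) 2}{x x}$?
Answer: $- \frac{64}{3} \approx -21.333$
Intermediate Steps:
$Y{\left(x \right)} = \frac{4}{x}$ ($Y{\left(x \right)} = \frac{2 x 2}{x^{2}} = \frac{4 x}{x^{2}} = \frac{4}{x}$)
$8 Y{\left(3 \right)} \left(-2 - 0\right) = 8 \cdot \frac{4}{3} \left(-2 - 0\right) = 8 \cdot 4 \cdot \frac{1}{3} \left(-2 + 0\right) = 8 \cdot \frac{4}{3} \left(-2\right) = \frac{32}{3} \left(-2\right) = - \frac{64}{3}$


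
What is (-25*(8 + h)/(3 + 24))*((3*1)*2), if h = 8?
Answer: -800/9 ≈ -88.889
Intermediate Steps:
(-25*(8 + h)/(3 + 24))*((3*1)*2) = (-25*(8 + 8)/(3 + 24))*((3*1)*2) = (-400/27)*(3*2) = -400/27*6 = -800/9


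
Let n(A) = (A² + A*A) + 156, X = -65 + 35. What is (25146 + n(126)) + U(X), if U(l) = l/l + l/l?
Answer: 57056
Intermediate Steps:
X = -30
U(l) = 2 (U(l) = 1 + 1 = 2)
n(A) = 156 + 2*A² (n(A) = (A² + A²) + 156 = 2*A² + 156 = 156 + 2*A²)
(25146 + n(126)) + U(X) = (25146 + (156 + 2*126²)) + 2 = (25146 + (156 + 2*15876)) + 2 = (25146 + (156 + 31752)) + 2 = (25146 + 31908) + 2 = 57054 + 2 = 57056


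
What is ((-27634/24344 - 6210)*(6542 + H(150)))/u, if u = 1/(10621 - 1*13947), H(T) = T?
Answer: 420679267038926/3043 ≈ 1.3824e+11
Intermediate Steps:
u = -1/3326 (u = 1/(10621 - 13947) = 1/(-3326) = -1/3326 ≈ -0.00030066)
((-27634/24344 - 6210)*(6542 + H(150)))/u = ((-27634/24344 - 6210)*(6542 + 150))/(-1/3326) = ((-27634*1/24344 - 6210)*6692)*(-3326) = ((-13817/12172 - 6210)*6692)*(-3326) = -75601937/12172*6692*(-3326) = -126482040601/3043*(-3326) = 420679267038926/3043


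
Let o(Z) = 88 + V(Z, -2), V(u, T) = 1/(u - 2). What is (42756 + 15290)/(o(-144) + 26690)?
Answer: 8474716/3909587 ≈ 2.1677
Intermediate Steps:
V(u, T) = 1/(-2 + u)
o(Z) = 88 + 1/(-2 + Z)
(42756 + 15290)/(o(-144) + 26690) = (42756 + 15290)/((-175 + 88*(-144))/(-2 - 144) + 26690) = 58046/((-175 - 12672)/(-146) + 26690) = 58046/(-1/146*(-12847) + 26690) = 58046/(12847/146 + 26690) = 58046/(3909587/146) = 58046*(146/3909587) = 8474716/3909587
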